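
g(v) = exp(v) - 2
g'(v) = exp(v)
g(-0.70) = -1.50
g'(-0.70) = 0.50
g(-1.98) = -1.86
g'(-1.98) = 0.14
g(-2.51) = -1.92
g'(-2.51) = 0.08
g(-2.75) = -1.94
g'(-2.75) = 0.06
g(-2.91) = -1.95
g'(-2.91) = 0.05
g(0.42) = -0.48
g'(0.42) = 1.52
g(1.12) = 1.06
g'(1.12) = 3.06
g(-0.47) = -1.37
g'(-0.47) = 0.63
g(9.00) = 8101.08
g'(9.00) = 8103.08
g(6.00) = 401.43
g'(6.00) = 403.43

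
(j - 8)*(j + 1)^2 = j^3 - 6*j^2 - 15*j - 8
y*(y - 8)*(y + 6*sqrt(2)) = y^3 - 8*y^2 + 6*sqrt(2)*y^2 - 48*sqrt(2)*y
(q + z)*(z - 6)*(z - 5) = q*z^2 - 11*q*z + 30*q + z^3 - 11*z^2 + 30*z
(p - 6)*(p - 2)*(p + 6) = p^3 - 2*p^2 - 36*p + 72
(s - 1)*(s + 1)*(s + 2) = s^3 + 2*s^2 - s - 2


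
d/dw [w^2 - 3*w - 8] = 2*w - 3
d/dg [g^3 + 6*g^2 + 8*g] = 3*g^2 + 12*g + 8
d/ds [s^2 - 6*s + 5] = 2*s - 6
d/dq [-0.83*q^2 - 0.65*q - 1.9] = -1.66*q - 0.65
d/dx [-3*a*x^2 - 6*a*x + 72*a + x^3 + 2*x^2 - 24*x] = -6*a*x - 6*a + 3*x^2 + 4*x - 24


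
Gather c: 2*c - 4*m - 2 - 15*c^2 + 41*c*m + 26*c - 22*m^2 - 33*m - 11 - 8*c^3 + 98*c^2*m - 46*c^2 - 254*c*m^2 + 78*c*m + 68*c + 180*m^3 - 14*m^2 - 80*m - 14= -8*c^3 + c^2*(98*m - 61) + c*(-254*m^2 + 119*m + 96) + 180*m^3 - 36*m^2 - 117*m - 27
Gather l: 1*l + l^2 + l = l^2 + 2*l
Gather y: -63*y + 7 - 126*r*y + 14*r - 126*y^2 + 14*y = 14*r - 126*y^2 + y*(-126*r - 49) + 7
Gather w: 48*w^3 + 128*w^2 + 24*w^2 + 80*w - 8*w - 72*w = 48*w^3 + 152*w^2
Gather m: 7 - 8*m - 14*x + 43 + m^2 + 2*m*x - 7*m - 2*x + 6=m^2 + m*(2*x - 15) - 16*x + 56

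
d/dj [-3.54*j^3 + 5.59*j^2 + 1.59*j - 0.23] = -10.62*j^2 + 11.18*j + 1.59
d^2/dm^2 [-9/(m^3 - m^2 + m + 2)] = 18*((3*m - 1)*(m^3 - m^2 + m + 2) - (3*m^2 - 2*m + 1)^2)/(m^3 - m^2 + m + 2)^3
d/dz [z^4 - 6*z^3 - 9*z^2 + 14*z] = 4*z^3 - 18*z^2 - 18*z + 14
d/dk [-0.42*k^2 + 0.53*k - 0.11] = 0.53 - 0.84*k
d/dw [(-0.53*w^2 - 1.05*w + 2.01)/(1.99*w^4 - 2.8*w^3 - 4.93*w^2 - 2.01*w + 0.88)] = (2.1094*w^5 + 4.7845*w^4 - 21.8796*w^3 + 12.7728*w^2 + 18.8858*w + 3.1161)/(3.9601*w^8 - 11.144*w^7 - 11.7814*w^6 + 19.6082*w^5 + 39.0633*w^4 + 14.8906*w^3 - 4.6367*w^2 - 3.5376*w + 0.7744)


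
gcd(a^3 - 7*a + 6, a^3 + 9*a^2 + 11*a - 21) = a^2 + 2*a - 3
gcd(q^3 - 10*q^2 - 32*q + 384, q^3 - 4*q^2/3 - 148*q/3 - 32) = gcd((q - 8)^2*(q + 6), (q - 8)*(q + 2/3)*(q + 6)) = q^2 - 2*q - 48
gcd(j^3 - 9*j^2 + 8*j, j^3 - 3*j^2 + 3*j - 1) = j - 1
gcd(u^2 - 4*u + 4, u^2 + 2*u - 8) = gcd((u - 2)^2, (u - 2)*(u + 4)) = u - 2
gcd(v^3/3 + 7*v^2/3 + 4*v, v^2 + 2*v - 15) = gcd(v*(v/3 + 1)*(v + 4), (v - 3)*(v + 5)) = 1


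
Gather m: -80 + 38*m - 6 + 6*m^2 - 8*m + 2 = 6*m^2 + 30*m - 84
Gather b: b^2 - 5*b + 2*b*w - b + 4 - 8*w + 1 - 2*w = b^2 + b*(2*w - 6) - 10*w + 5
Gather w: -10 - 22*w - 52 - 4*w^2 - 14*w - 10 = -4*w^2 - 36*w - 72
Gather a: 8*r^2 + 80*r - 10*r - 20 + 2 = 8*r^2 + 70*r - 18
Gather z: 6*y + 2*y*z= 2*y*z + 6*y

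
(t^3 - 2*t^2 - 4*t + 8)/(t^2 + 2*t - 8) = (t^2 - 4)/(t + 4)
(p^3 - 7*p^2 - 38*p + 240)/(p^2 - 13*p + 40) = p + 6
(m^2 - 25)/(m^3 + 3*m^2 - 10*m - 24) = (m^2 - 25)/(m^3 + 3*m^2 - 10*m - 24)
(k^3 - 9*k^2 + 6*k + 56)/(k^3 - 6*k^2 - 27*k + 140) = (k + 2)/(k + 5)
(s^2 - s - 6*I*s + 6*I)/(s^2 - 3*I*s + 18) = (s - 1)/(s + 3*I)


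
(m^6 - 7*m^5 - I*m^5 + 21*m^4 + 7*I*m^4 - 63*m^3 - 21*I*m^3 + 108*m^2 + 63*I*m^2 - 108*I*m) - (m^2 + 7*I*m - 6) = m^6 - 7*m^5 - I*m^5 + 21*m^4 + 7*I*m^4 - 63*m^3 - 21*I*m^3 + 107*m^2 + 63*I*m^2 - 115*I*m + 6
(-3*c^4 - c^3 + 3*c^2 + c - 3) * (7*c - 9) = -21*c^5 + 20*c^4 + 30*c^3 - 20*c^2 - 30*c + 27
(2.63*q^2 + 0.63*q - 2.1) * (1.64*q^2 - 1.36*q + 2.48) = 4.3132*q^4 - 2.5436*q^3 + 2.2216*q^2 + 4.4184*q - 5.208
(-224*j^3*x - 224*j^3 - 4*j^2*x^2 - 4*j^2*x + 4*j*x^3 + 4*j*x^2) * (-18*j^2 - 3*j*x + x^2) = 4032*j^5*x + 4032*j^5 + 744*j^4*x^2 + 744*j^4*x - 284*j^3*x^3 - 284*j^3*x^2 - 16*j^2*x^4 - 16*j^2*x^3 + 4*j*x^5 + 4*j*x^4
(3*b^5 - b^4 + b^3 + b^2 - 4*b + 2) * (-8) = -24*b^5 + 8*b^4 - 8*b^3 - 8*b^2 + 32*b - 16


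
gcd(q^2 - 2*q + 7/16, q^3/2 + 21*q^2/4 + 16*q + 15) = 1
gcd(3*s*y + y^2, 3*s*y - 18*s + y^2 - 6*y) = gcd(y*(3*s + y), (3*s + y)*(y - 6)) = 3*s + y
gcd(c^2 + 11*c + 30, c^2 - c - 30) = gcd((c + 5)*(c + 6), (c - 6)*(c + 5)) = c + 5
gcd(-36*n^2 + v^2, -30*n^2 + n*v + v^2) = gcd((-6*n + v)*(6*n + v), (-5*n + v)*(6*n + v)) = 6*n + v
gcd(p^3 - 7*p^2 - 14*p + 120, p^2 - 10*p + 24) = p - 6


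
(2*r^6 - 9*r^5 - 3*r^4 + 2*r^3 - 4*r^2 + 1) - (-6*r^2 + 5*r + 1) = 2*r^6 - 9*r^5 - 3*r^4 + 2*r^3 + 2*r^2 - 5*r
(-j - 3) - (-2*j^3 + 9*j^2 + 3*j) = 2*j^3 - 9*j^2 - 4*j - 3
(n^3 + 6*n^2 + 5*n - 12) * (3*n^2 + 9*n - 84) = 3*n^5 + 27*n^4 - 15*n^3 - 495*n^2 - 528*n + 1008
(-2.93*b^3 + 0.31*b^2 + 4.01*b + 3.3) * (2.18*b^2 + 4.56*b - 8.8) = -6.3874*b^5 - 12.685*b^4 + 35.9394*b^3 + 22.7516*b^2 - 20.24*b - 29.04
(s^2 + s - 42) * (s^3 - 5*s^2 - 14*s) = s^5 - 4*s^4 - 61*s^3 + 196*s^2 + 588*s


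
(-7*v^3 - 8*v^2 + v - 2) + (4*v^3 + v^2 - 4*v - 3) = -3*v^3 - 7*v^2 - 3*v - 5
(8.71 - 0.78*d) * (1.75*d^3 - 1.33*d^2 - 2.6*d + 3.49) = -1.365*d^4 + 16.2799*d^3 - 9.5563*d^2 - 25.3682*d + 30.3979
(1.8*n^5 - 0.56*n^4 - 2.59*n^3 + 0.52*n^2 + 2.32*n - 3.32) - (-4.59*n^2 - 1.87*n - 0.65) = 1.8*n^5 - 0.56*n^4 - 2.59*n^3 + 5.11*n^2 + 4.19*n - 2.67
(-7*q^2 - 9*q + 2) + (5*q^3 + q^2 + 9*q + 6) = 5*q^3 - 6*q^2 + 8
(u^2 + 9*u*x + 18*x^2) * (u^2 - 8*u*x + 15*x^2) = u^4 + u^3*x - 39*u^2*x^2 - 9*u*x^3 + 270*x^4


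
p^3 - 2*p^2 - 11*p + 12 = (p - 4)*(p - 1)*(p + 3)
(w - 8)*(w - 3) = w^2 - 11*w + 24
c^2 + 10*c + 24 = (c + 4)*(c + 6)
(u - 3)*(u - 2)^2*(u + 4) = u^4 - 3*u^3 - 12*u^2 + 52*u - 48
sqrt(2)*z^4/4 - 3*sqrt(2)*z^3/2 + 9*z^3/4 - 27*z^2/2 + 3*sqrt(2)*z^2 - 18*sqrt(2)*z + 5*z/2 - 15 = (z/2 + sqrt(2)/2)*(z - 6)*(z + 5*sqrt(2)/2)*(sqrt(2)*z/2 + 1)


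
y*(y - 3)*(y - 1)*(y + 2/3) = y^4 - 10*y^3/3 + y^2/3 + 2*y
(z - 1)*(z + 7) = z^2 + 6*z - 7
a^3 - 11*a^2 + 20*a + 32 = (a - 8)*(a - 4)*(a + 1)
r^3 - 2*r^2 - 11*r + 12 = (r - 4)*(r - 1)*(r + 3)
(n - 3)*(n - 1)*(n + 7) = n^3 + 3*n^2 - 25*n + 21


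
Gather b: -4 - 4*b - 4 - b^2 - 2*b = -b^2 - 6*b - 8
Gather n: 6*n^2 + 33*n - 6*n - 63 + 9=6*n^2 + 27*n - 54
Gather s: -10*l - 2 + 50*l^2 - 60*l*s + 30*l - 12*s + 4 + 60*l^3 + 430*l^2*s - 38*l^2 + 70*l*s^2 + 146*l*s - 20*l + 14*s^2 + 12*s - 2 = 60*l^3 + 12*l^2 + s^2*(70*l + 14) + s*(430*l^2 + 86*l)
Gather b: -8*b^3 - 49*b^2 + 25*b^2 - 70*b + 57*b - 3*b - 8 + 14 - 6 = -8*b^3 - 24*b^2 - 16*b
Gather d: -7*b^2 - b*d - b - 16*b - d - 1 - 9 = -7*b^2 - 17*b + d*(-b - 1) - 10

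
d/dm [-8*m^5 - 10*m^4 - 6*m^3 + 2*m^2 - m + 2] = -40*m^4 - 40*m^3 - 18*m^2 + 4*m - 1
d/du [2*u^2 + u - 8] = 4*u + 1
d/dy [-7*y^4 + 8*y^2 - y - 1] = -28*y^3 + 16*y - 1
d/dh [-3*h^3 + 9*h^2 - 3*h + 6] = -9*h^2 + 18*h - 3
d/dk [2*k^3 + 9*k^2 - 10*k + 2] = 6*k^2 + 18*k - 10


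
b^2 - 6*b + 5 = (b - 5)*(b - 1)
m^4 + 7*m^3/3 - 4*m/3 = m*(m - 2/3)*(m + 1)*(m + 2)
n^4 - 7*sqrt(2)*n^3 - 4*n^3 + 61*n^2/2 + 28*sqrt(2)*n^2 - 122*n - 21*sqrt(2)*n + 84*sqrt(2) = (n - 4)*(n - 7*sqrt(2)/2)*(n - 2*sqrt(2))*(n - 3*sqrt(2)/2)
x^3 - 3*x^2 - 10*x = x*(x - 5)*(x + 2)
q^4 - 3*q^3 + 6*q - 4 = (q - 2)*(q - 1)*(q - sqrt(2))*(q + sqrt(2))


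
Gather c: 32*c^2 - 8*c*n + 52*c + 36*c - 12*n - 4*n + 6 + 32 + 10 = 32*c^2 + c*(88 - 8*n) - 16*n + 48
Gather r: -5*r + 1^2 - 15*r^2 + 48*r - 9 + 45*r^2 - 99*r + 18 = 30*r^2 - 56*r + 10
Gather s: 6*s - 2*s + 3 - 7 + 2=4*s - 2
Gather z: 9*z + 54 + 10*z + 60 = 19*z + 114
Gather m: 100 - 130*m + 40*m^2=40*m^2 - 130*m + 100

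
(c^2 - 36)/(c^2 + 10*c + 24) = (c - 6)/(c + 4)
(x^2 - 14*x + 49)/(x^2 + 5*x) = (x^2 - 14*x + 49)/(x*(x + 5))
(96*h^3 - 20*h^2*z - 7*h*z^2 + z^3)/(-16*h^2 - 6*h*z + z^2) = (-12*h^2 + h*z + z^2)/(2*h + z)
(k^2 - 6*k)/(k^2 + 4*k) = (k - 6)/(k + 4)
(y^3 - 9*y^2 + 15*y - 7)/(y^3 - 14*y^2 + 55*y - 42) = (y - 1)/(y - 6)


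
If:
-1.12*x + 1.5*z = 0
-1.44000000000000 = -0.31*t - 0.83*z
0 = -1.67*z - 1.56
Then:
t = 7.15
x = -1.25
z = -0.93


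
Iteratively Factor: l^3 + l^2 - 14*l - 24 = (l - 4)*(l^2 + 5*l + 6) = (l - 4)*(l + 2)*(l + 3)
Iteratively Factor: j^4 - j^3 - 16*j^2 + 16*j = (j + 4)*(j^3 - 5*j^2 + 4*j) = (j - 1)*(j + 4)*(j^2 - 4*j) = j*(j - 1)*(j + 4)*(j - 4)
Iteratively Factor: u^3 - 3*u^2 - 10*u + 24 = (u - 2)*(u^2 - u - 12) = (u - 2)*(u + 3)*(u - 4)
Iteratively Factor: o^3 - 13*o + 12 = (o + 4)*(o^2 - 4*o + 3) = (o - 3)*(o + 4)*(o - 1)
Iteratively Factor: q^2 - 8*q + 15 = (q - 5)*(q - 3)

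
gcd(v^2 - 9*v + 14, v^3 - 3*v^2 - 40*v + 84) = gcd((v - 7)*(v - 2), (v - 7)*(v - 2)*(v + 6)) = v^2 - 9*v + 14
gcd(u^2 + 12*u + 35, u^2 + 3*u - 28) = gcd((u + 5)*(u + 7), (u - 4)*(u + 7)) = u + 7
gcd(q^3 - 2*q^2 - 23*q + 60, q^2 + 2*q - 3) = 1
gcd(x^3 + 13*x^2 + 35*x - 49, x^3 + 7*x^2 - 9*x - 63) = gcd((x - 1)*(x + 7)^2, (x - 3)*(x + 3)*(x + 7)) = x + 7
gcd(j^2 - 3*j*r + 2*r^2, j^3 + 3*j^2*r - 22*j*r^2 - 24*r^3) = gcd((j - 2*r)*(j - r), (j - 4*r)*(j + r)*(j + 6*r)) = 1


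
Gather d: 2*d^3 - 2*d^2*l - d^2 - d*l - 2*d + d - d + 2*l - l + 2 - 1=2*d^3 + d^2*(-2*l - 1) + d*(-l - 2) + l + 1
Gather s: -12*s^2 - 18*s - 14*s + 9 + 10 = -12*s^2 - 32*s + 19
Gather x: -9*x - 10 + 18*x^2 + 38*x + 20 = 18*x^2 + 29*x + 10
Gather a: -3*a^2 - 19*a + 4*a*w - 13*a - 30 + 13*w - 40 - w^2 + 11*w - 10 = -3*a^2 + a*(4*w - 32) - w^2 + 24*w - 80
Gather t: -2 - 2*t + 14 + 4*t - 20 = 2*t - 8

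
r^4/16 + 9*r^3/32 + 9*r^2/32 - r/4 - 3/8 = (r/4 + 1/2)^2*(r - 1)*(r + 3/2)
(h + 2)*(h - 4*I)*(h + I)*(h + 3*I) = h^4 + 2*h^3 + 13*h^2 + 26*h + 12*I*h + 24*I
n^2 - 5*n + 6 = (n - 3)*(n - 2)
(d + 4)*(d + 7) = d^2 + 11*d + 28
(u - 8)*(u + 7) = u^2 - u - 56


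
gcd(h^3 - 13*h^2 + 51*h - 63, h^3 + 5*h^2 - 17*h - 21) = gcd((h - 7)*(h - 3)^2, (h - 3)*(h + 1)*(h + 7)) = h - 3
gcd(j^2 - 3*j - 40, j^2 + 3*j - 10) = j + 5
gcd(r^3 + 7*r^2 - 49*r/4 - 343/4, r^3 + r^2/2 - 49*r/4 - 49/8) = r^2 - 49/4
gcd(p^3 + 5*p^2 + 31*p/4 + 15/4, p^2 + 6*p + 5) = p + 1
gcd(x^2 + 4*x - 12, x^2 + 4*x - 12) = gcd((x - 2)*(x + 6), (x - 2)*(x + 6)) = x^2 + 4*x - 12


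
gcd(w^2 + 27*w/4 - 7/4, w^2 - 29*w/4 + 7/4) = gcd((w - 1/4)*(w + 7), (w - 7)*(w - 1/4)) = w - 1/4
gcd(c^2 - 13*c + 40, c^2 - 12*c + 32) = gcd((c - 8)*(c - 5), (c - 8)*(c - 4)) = c - 8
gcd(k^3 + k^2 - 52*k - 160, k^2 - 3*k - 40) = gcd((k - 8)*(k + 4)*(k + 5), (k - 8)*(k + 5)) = k^2 - 3*k - 40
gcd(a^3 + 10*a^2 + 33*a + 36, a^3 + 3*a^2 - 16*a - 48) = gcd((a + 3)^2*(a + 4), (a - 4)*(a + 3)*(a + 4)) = a^2 + 7*a + 12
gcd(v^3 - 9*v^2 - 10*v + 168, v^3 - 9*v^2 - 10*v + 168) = v^3 - 9*v^2 - 10*v + 168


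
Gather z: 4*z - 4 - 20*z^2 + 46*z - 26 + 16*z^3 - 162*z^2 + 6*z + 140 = 16*z^3 - 182*z^2 + 56*z + 110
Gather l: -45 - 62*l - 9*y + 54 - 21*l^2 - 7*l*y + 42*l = -21*l^2 + l*(-7*y - 20) - 9*y + 9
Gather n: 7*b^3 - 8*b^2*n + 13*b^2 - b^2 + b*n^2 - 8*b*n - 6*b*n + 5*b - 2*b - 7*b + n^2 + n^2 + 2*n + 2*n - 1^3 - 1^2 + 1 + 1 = 7*b^3 + 12*b^2 - 4*b + n^2*(b + 2) + n*(-8*b^2 - 14*b + 4)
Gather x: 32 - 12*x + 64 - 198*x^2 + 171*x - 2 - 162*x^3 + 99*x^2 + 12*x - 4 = -162*x^3 - 99*x^2 + 171*x + 90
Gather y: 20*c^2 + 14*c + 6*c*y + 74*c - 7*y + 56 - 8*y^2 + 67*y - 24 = 20*c^2 + 88*c - 8*y^2 + y*(6*c + 60) + 32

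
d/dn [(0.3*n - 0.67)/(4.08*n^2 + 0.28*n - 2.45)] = (-1.224*n^2 + 5.4672*n - 0.5474)/(16.6464*n^4 + 2.2848*n^3 - 19.9136*n^2 - 1.372*n + 6.0025)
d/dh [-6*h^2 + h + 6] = 1 - 12*h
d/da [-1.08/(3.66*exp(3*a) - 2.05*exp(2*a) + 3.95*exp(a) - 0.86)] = (11.8584*exp(2*a) - 4.428*exp(a) + 4.266)*exp(a)/(3.66*exp(3*a) - 2.05*exp(2*a) + 3.95*exp(a) - 0.86)^2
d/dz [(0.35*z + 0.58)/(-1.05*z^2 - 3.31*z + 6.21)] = (0.3675*z^2 + 1.218*z + 4.0933)/(1.1025*z^4 + 6.951*z^3 - 2.0849*z^2 - 41.1102*z + 38.5641)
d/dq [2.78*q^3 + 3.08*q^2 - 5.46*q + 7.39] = 8.34*q^2 + 6.16*q - 5.46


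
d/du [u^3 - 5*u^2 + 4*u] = 3*u^2 - 10*u + 4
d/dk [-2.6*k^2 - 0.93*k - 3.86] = -5.2*k - 0.93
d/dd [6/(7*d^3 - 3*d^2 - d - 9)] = 6*(-21*d^2 + 6*d + 1)/(-7*d^3 + 3*d^2 + d + 9)^2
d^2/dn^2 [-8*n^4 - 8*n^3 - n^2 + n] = -96*n^2 - 48*n - 2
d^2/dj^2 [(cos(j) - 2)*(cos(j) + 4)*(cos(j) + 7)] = -27*cos(j)/4 - 18*cos(2*j) - 9*cos(3*j)/4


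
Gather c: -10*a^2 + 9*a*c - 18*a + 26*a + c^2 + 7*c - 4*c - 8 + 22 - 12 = -10*a^2 + 8*a + c^2 + c*(9*a + 3) + 2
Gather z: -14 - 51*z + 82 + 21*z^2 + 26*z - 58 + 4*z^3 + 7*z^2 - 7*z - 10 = 4*z^3 + 28*z^2 - 32*z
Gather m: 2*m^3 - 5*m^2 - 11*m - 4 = 2*m^3 - 5*m^2 - 11*m - 4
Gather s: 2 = 2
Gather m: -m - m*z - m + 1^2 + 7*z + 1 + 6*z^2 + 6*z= m*(-z - 2) + 6*z^2 + 13*z + 2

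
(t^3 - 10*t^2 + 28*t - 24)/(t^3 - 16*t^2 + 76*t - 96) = (t - 2)/(t - 8)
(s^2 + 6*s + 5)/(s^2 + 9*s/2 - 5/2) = 2*(s + 1)/(2*s - 1)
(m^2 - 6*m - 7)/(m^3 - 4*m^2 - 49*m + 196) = (m + 1)/(m^2 + 3*m - 28)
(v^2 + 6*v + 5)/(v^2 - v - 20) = (v^2 + 6*v + 5)/(v^2 - v - 20)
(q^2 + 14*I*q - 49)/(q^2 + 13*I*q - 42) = (q + 7*I)/(q + 6*I)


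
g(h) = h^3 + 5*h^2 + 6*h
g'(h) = 3*h^2 + 10*h + 6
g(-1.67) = -0.73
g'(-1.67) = -2.33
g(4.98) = 277.39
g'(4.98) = 130.20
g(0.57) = 5.23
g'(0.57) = 12.67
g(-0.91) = -2.07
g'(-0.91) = -0.62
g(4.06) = 173.70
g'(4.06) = 96.05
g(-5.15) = -34.88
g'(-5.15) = 34.07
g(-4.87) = -26.14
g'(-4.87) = 28.45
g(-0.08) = -0.45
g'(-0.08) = 5.22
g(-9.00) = -378.00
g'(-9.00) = 159.00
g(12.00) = 2520.00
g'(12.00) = 558.00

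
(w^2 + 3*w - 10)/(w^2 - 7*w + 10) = (w + 5)/(w - 5)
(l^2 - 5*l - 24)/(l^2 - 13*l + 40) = (l + 3)/(l - 5)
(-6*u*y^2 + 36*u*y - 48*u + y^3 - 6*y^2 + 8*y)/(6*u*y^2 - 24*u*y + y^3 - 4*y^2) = (-6*u*y + 12*u + y^2 - 2*y)/(y*(6*u + y))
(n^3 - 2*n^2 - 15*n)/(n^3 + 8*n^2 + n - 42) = n*(n - 5)/(n^2 + 5*n - 14)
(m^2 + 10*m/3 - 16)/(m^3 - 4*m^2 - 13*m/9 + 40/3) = 3*(m + 6)/(3*m^2 - 4*m - 15)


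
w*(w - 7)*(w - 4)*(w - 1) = w^4 - 12*w^3 + 39*w^2 - 28*w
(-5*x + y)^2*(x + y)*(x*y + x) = 25*x^4*y + 25*x^4 + 15*x^3*y^2 + 15*x^3*y - 9*x^2*y^3 - 9*x^2*y^2 + x*y^4 + x*y^3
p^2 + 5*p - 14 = (p - 2)*(p + 7)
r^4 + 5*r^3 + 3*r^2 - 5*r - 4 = (r - 1)*(r + 1)^2*(r + 4)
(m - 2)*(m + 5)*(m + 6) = m^3 + 9*m^2 + 8*m - 60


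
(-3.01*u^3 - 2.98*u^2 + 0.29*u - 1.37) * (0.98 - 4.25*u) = 12.7925*u^4 + 9.7152*u^3 - 4.1529*u^2 + 6.1067*u - 1.3426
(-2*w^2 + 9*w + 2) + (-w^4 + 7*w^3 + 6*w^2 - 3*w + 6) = -w^4 + 7*w^3 + 4*w^2 + 6*w + 8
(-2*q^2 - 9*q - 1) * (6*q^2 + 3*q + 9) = -12*q^4 - 60*q^3 - 51*q^2 - 84*q - 9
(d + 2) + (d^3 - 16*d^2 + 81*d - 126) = d^3 - 16*d^2 + 82*d - 124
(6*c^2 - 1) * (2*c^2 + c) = 12*c^4 + 6*c^3 - 2*c^2 - c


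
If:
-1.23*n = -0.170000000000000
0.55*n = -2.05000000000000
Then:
No Solution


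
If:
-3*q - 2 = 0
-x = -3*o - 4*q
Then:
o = x/3 + 8/9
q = -2/3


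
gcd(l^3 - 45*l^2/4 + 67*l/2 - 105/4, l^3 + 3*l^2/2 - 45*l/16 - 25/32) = l - 5/4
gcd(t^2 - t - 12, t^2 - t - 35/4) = 1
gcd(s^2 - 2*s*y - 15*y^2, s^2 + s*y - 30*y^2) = -s + 5*y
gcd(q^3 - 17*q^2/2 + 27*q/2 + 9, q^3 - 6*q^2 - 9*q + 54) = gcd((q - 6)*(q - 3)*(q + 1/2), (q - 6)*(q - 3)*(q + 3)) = q^2 - 9*q + 18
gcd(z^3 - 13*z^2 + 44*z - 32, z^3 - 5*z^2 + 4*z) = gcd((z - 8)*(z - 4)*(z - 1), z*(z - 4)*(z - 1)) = z^2 - 5*z + 4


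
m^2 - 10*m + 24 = (m - 6)*(m - 4)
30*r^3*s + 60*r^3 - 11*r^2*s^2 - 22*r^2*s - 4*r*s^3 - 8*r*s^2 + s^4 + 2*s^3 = (-5*r + s)*(-2*r + s)*(3*r + s)*(s + 2)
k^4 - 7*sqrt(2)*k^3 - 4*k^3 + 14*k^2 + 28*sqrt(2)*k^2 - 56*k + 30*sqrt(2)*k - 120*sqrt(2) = (k - 4)*(k - 5*sqrt(2))*(k - 3*sqrt(2))*(k + sqrt(2))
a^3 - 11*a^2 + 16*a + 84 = (a - 7)*(a - 6)*(a + 2)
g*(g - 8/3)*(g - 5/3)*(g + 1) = g^4 - 10*g^3/3 + g^2/9 + 40*g/9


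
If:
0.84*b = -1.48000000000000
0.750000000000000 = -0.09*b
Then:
No Solution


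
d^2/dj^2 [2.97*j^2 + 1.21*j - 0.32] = 5.94000000000000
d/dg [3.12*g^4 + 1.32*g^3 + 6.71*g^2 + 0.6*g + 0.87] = 12.48*g^3 + 3.96*g^2 + 13.42*g + 0.6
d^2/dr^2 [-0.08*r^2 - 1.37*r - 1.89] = -0.160000000000000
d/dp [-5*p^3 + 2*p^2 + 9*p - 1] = -15*p^2 + 4*p + 9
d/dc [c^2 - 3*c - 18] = 2*c - 3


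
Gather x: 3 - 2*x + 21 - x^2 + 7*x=-x^2 + 5*x + 24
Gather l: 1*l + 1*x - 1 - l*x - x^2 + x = l*(1 - x) - x^2 + 2*x - 1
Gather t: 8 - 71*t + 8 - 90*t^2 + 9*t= -90*t^2 - 62*t + 16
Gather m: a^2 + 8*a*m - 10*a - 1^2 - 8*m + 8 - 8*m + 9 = a^2 - 10*a + m*(8*a - 16) + 16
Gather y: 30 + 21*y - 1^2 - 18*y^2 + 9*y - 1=-18*y^2 + 30*y + 28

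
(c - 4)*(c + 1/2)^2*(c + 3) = c^4 - 51*c^2/4 - 49*c/4 - 3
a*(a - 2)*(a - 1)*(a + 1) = a^4 - 2*a^3 - a^2 + 2*a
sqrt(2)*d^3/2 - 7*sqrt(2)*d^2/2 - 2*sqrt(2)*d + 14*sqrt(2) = (d - 7)*(d - 2)*(sqrt(2)*d/2 + sqrt(2))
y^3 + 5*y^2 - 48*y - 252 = (y - 7)*(y + 6)^2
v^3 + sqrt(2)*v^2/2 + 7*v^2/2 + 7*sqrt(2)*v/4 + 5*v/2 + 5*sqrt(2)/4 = (v + 1)*(v + 5/2)*(v + sqrt(2)/2)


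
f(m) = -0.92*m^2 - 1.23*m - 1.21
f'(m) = -1.84*m - 1.23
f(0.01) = -1.22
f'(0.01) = -1.25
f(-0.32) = -0.91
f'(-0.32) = -0.64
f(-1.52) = -1.47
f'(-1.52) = 1.57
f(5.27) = -33.24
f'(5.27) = -10.93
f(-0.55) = -0.81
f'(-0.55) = -0.22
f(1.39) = -4.70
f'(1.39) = -3.79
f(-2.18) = -2.90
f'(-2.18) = 2.78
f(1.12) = -3.74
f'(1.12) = -3.29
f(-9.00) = -64.66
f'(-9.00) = 15.33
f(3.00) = -13.18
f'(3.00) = -6.75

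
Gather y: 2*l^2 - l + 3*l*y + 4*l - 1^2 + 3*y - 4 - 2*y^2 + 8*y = 2*l^2 + 3*l - 2*y^2 + y*(3*l + 11) - 5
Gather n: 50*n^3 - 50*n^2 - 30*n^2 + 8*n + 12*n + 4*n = 50*n^3 - 80*n^2 + 24*n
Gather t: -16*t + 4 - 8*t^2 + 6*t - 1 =-8*t^2 - 10*t + 3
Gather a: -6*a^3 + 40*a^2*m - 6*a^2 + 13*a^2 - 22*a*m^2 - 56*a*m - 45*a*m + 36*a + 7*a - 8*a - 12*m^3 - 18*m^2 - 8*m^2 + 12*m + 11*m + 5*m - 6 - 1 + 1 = -6*a^3 + a^2*(40*m + 7) + a*(-22*m^2 - 101*m + 35) - 12*m^3 - 26*m^2 + 28*m - 6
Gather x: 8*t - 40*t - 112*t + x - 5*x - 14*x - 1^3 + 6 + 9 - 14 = -144*t - 18*x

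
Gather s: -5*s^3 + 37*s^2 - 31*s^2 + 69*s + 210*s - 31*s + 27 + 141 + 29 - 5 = -5*s^3 + 6*s^2 + 248*s + 192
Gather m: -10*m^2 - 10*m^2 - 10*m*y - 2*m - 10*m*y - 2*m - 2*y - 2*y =-20*m^2 + m*(-20*y - 4) - 4*y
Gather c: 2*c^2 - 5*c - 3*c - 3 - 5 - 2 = 2*c^2 - 8*c - 10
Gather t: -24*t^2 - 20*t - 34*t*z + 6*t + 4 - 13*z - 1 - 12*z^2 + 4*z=-24*t^2 + t*(-34*z - 14) - 12*z^2 - 9*z + 3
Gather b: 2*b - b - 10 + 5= b - 5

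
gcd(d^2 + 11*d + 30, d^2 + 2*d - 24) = d + 6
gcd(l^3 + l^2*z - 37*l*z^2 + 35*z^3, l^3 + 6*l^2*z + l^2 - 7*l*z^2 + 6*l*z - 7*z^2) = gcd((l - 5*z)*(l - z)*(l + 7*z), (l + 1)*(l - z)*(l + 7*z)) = -l^2 - 6*l*z + 7*z^2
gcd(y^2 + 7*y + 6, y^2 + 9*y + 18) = y + 6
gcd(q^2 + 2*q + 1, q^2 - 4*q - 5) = q + 1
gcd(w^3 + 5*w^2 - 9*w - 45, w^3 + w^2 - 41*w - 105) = w^2 + 8*w + 15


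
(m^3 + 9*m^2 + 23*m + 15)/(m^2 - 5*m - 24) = (m^2 + 6*m + 5)/(m - 8)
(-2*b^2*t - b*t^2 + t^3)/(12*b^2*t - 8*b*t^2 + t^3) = (b + t)/(-6*b + t)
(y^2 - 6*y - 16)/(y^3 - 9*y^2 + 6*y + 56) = (y - 8)/(y^2 - 11*y + 28)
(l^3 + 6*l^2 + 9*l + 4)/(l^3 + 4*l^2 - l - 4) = (l + 1)/(l - 1)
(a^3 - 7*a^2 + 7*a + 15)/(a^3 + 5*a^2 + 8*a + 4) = (a^2 - 8*a + 15)/(a^2 + 4*a + 4)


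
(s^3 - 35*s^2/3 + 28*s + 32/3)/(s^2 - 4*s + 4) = (3*s^3 - 35*s^2 + 84*s + 32)/(3*(s^2 - 4*s + 4))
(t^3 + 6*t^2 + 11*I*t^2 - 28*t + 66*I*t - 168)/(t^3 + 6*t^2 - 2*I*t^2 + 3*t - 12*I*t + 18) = (t^2 + 11*I*t - 28)/(t^2 - 2*I*t + 3)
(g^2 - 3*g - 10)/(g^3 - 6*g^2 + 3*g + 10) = (g + 2)/(g^2 - g - 2)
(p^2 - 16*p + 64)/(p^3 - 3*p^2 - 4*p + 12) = (p^2 - 16*p + 64)/(p^3 - 3*p^2 - 4*p + 12)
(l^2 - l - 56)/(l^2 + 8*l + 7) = (l - 8)/(l + 1)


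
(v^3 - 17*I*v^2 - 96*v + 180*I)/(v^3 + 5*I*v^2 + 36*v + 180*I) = (v^2 - 11*I*v - 30)/(v^2 + 11*I*v - 30)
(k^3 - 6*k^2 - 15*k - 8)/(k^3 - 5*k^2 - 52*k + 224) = (k^2 + 2*k + 1)/(k^2 + 3*k - 28)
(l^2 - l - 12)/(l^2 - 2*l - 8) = (l + 3)/(l + 2)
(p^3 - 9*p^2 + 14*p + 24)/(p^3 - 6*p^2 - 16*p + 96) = (p + 1)/(p + 4)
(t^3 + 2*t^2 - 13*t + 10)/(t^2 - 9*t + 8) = (t^2 + 3*t - 10)/(t - 8)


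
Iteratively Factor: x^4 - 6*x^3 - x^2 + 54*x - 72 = (x - 2)*(x^3 - 4*x^2 - 9*x + 36) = (x - 4)*(x - 2)*(x^2 - 9) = (x - 4)*(x - 3)*(x - 2)*(x + 3)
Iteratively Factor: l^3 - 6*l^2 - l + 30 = (l + 2)*(l^2 - 8*l + 15) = (l - 3)*(l + 2)*(l - 5)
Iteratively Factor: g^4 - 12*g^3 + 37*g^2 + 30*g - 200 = (g - 5)*(g^3 - 7*g^2 + 2*g + 40) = (g - 5)*(g - 4)*(g^2 - 3*g - 10) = (g - 5)*(g - 4)*(g + 2)*(g - 5)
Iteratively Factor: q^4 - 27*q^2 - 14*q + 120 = (q + 3)*(q^3 - 3*q^2 - 18*q + 40) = (q - 5)*(q + 3)*(q^2 + 2*q - 8) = (q - 5)*(q + 3)*(q + 4)*(q - 2)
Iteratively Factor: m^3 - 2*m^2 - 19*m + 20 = (m - 5)*(m^2 + 3*m - 4) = (m - 5)*(m + 4)*(m - 1)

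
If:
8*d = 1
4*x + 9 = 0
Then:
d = 1/8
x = -9/4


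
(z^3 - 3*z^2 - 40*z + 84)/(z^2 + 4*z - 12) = z - 7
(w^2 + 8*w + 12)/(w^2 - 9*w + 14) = (w^2 + 8*w + 12)/(w^2 - 9*w + 14)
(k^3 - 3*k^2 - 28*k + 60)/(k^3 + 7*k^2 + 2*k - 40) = (k - 6)/(k + 4)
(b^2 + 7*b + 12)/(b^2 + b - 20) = (b^2 + 7*b + 12)/(b^2 + b - 20)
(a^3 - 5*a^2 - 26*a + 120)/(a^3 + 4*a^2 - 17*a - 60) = (a - 6)/(a + 3)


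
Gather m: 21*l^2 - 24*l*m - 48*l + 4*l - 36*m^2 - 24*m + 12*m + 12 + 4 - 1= 21*l^2 - 44*l - 36*m^2 + m*(-24*l - 12) + 15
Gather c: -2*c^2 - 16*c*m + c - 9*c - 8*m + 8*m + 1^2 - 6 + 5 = -2*c^2 + c*(-16*m - 8)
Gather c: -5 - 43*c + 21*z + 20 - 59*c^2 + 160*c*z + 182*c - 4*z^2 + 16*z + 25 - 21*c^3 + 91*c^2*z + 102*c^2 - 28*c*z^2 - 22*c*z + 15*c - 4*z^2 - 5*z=-21*c^3 + c^2*(91*z + 43) + c*(-28*z^2 + 138*z + 154) - 8*z^2 + 32*z + 40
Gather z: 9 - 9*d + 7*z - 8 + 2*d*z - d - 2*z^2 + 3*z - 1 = -10*d - 2*z^2 + z*(2*d + 10)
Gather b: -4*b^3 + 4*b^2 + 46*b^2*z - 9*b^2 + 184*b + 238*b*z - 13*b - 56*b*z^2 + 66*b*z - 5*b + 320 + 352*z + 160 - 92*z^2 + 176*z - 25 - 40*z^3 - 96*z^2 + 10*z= -4*b^3 + b^2*(46*z - 5) + b*(-56*z^2 + 304*z + 166) - 40*z^3 - 188*z^2 + 538*z + 455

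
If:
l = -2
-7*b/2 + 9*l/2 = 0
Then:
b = -18/7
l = -2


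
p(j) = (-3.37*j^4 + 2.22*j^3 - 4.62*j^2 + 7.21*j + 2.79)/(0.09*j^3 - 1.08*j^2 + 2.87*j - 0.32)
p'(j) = (-0.27*j^2 + 2.16*j - 2.87)*(-3.37*j^4 + 2.22*j^3 - 4.62*j^2 + 7.21*j + 2.79)/(0.09*j^3 - 1.08*j^2 + 2.87*j - 0.32)^2 + (-13.48*j^3 + 6.66*j^2 - 9.24*j + 7.21)/(0.09*j^3 - 1.08*j^2 + 2.87*j - 0.32)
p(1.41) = -1.82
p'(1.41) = -16.22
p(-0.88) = 2.85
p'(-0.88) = -4.14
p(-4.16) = 34.10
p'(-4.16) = -15.17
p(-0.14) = -2.26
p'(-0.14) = -21.35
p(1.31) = -0.35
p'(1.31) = -13.19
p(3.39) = -762.68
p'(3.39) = -2979.72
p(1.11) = 1.82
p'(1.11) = -8.89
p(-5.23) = 51.96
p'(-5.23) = -18.12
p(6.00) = 1578.06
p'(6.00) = 841.05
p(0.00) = -8.72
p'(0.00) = -100.73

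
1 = 1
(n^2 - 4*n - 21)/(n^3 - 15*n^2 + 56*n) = (n + 3)/(n*(n - 8))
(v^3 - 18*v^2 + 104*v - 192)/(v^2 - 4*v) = v - 14 + 48/v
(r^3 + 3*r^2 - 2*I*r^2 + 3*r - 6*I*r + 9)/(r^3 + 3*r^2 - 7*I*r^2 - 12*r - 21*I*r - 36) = (r + I)/(r - 4*I)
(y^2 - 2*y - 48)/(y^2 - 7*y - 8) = (y + 6)/(y + 1)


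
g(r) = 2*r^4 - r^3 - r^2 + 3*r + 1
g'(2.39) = 90.30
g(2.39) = 54.06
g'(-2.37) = -115.61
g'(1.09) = 7.62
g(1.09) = 4.61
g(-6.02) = 2791.60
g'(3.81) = 394.28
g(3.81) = 364.04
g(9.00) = 12340.00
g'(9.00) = 5574.00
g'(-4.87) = -982.42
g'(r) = 8*r^3 - 3*r^2 - 2*r + 3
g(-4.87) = 1203.16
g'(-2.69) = -169.05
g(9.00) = 12340.00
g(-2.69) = 109.88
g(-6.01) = 2773.25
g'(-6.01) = -1829.99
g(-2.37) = 64.68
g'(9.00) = 5574.00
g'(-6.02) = -1839.02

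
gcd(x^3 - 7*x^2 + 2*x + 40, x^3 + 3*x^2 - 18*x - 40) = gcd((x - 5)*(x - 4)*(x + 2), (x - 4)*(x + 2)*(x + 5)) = x^2 - 2*x - 8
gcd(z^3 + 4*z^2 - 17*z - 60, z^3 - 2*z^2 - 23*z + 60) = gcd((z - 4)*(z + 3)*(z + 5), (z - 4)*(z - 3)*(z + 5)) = z^2 + z - 20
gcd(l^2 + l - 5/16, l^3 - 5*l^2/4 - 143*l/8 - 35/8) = 1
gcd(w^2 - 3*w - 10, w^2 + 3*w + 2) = w + 2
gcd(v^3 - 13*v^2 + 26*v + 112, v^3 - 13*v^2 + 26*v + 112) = v^3 - 13*v^2 + 26*v + 112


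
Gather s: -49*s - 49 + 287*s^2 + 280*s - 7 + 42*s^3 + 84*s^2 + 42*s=42*s^3 + 371*s^2 + 273*s - 56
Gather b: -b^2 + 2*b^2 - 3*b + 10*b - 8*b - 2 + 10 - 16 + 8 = b^2 - b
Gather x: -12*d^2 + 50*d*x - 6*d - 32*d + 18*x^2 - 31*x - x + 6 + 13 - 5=-12*d^2 - 38*d + 18*x^2 + x*(50*d - 32) + 14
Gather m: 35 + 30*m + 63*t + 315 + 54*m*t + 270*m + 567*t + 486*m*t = m*(540*t + 300) + 630*t + 350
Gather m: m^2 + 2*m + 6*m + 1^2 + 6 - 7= m^2 + 8*m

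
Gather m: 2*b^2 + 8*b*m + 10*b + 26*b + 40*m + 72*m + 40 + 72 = 2*b^2 + 36*b + m*(8*b + 112) + 112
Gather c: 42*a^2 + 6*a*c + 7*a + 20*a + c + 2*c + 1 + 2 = 42*a^2 + 27*a + c*(6*a + 3) + 3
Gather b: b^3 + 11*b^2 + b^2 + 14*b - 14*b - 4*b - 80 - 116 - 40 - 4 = b^3 + 12*b^2 - 4*b - 240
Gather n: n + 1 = n + 1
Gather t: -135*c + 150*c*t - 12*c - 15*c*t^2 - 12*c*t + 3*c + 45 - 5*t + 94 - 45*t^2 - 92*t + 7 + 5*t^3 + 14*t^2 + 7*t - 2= -144*c + 5*t^3 + t^2*(-15*c - 31) + t*(138*c - 90) + 144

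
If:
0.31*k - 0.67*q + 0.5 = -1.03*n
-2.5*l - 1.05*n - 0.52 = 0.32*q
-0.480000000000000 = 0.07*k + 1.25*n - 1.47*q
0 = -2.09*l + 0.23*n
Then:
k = -0.37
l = -0.04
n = -0.39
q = -0.02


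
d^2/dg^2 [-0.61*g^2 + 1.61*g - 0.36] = -1.22000000000000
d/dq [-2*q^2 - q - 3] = -4*q - 1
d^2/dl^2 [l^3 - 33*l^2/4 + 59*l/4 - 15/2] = 6*l - 33/2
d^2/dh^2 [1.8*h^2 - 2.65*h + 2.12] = 3.60000000000000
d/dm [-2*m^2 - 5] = -4*m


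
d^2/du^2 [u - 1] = 0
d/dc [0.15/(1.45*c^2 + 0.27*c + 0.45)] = (-0.435*c - 0.0405)/(1.45*c^2 + 0.27*c + 0.45)^2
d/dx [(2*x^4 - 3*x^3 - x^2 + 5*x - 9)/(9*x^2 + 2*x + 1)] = (36*x^5 - 15*x^4 - 4*x^3 - 56*x^2 + 160*x + 23)/(81*x^4 + 36*x^3 + 22*x^2 + 4*x + 1)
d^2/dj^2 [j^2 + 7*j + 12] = 2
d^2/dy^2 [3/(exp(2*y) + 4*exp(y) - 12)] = 12*(-(exp(y) + 1)*(exp(2*y) + 4*exp(y) - 12) + 2*(exp(y) + 2)^2*exp(y))*exp(y)/(exp(2*y) + 4*exp(y) - 12)^3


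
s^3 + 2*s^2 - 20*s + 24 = (s - 2)^2*(s + 6)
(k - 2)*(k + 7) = k^2 + 5*k - 14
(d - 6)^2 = d^2 - 12*d + 36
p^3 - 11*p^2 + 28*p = p*(p - 7)*(p - 4)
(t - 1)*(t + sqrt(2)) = t^2 - t + sqrt(2)*t - sqrt(2)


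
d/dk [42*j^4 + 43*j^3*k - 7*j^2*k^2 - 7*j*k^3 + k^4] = 43*j^3 - 14*j^2*k - 21*j*k^2 + 4*k^3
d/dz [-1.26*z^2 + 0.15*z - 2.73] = 0.15 - 2.52*z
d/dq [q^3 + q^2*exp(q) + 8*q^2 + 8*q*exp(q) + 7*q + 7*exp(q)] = q^2*exp(q) + 3*q^2 + 10*q*exp(q) + 16*q + 15*exp(q) + 7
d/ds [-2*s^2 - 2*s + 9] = -4*s - 2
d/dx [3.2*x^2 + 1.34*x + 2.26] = 6.4*x + 1.34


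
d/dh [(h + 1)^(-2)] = -2/(h + 1)^3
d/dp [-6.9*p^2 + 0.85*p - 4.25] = 0.85 - 13.8*p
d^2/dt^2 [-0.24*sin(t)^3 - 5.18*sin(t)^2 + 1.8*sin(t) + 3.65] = -1.62*sin(t) - 0.54*sin(3*t) - 10.36*cos(2*t)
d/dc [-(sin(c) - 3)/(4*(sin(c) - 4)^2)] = (sin(c) - 2)*cos(c)/(4*(sin(c) - 4)^3)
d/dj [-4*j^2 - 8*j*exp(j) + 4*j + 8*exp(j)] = -8*j*exp(j) - 8*j + 4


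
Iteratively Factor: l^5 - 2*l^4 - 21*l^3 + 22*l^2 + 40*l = (l + 4)*(l^4 - 6*l^3 + 3*l^2 + 10*l) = (l + 1)*(l + 4)*(l^3 - 7*l^2 + 10*l) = (l - 2)*(l + 1)*(l + 4)*(l^2 - 5*l) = (l - 5)*(l - 2)*(l + 1)*(l + 4)*(l)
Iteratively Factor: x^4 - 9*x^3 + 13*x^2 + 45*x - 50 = (x + 2)*(x^3 - 11*x^2 + 35*x - 25) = (x - 5)*(x + 2)*(x^2 - 6*x + 5) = (x - 5)^2*(x + 2)*(x - 1)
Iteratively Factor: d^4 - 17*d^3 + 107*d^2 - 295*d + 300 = (d - 4)*(d^3 - 13*d^2 + 55*d - 75) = (d - 4)*(d - 3)*(d^2 - 10*d + 25) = (d - 5)*(d - 4)*(d - 3)*(d - 5)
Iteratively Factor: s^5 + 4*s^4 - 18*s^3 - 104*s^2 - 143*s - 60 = (s + 1)*(s^4 + 3*s^3 - 21*s^2 - 83*s - 60) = (s + 1)*(s + 4)*(s^3 - s^2 - 17*s - 15) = (s + 1)*(s + 3)*(s + 4)*(s^2 - 4*s - 5) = (s + 1)^2*(s + 3)*(s + 4)*(s - 5)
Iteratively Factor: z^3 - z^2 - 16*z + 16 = (z - 1)*(z^2 - 16) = (z - 1)*(z + 4)*(z - 4)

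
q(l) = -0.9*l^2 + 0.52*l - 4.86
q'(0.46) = -0.31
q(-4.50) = -25.42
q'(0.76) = -0.85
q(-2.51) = -11.84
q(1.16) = -5.47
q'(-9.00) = 16.72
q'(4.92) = -8.34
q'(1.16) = -1.57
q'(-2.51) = 5.04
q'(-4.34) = 8.33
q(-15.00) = -215.16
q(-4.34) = -24.07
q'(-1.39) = 3.02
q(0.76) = -4.98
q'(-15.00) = 27.52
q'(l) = 0.52 - 1.8*l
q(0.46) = -4.81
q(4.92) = -24.09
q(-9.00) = -82.44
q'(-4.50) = 8.62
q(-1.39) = -7.32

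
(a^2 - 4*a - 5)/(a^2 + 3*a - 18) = (a^2 - 4*a - 5)/(a^2 + 3*a - 18)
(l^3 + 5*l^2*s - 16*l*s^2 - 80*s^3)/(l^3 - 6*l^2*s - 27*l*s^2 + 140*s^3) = (-l - 4*s)/(-l + 7*s)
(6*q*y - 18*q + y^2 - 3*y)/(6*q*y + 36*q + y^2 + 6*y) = (y - 3)/(y + 6)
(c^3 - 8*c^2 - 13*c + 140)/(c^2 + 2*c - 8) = (c^2 - 12*c + 35)/(c - 2)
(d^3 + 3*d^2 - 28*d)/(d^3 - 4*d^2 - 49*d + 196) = d/(d - 7)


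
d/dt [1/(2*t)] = -1/(2*t^2)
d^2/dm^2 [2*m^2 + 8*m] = 4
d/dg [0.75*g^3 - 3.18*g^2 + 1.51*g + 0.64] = 2.25*g^2 - 6.36*g + 1.51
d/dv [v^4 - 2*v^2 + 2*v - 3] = 4*v^3 - 4*v + 2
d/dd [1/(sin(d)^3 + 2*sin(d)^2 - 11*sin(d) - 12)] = (-3*sin(d)^2 - 4*sin(d) + 11)*cos(d)/(sin(d)^3 + 2*sin(d)^2 - 11*sin(d) - 12)^2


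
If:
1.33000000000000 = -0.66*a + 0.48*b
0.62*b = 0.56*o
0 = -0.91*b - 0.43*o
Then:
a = -2.02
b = 0.00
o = 0.00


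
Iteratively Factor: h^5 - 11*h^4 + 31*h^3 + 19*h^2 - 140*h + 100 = (h + 2)*(h^4 - 13*h^3 + 57*h^2 - 95*h + 50) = (h - 5)*(h + 2)*(h^3 - 8*h^2 + 17*h - 10) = (h - 5)*(h - 2)*(h + 2)*(h^2 - 6*h + 5) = (h - 5)^2*(h - 2)*(h + 2)*(h - 1)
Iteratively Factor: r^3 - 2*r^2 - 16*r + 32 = (r + 4)*(r^2 - 6*r + 8) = (r - 2)*(r + 4)*(r - 4)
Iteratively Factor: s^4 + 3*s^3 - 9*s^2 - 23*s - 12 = (s + 4)*(s^3 - s^2 - 5*s - 3) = (s - 3)*(s + 4)*(s^2 + 2*s + 1) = (s - 3)*(s + 1)*(s + 4)*(s + 1)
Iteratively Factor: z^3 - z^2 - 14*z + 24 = (z - 3)*(z^2 + 2*z - 8) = (z - 3)*(z + 4)*(z - 2)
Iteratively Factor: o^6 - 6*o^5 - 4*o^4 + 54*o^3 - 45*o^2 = (o - 1)*(o^5 - 5*o^4 - 9*o^3 + 45*o^2) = o*(o - 1)*(o^4 - 5*o^3 - 9*o^2 + 45*o) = o^2*(o - 1)*(o^3 - 5*o^2 - 9*o + 45) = o^2*(o - 1)*(o + 3)*(o^2 - 8*o + 15) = o^2*(o - 5)*(o - 1)*(o + 3)*(o - 3)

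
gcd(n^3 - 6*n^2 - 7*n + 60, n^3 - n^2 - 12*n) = n^2 - n - 12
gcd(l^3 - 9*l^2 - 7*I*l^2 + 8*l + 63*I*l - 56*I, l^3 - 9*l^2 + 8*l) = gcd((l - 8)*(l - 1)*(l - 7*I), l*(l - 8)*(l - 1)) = l^2 - 9*l + 8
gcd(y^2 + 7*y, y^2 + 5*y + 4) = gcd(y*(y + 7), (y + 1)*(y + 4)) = 1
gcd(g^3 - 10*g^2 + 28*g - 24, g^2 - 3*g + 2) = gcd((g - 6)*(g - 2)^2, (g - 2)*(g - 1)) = g - 2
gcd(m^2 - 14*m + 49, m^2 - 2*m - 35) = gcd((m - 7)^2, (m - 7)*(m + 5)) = m - 7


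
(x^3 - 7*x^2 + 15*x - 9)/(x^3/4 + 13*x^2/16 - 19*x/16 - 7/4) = 16*(x^3 - 7*x^2 + 15*x - 9)/(4*x^3 + 13*x^2 - 19*x - 28)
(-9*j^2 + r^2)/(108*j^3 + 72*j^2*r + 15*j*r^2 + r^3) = (-3*j + r)/(36*j^2 + 12*j*r + r^2)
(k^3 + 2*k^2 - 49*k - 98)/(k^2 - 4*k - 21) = (k^2 + 9*k + 14)/(k + 3)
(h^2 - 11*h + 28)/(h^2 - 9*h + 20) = (h - 7)/(h - 5)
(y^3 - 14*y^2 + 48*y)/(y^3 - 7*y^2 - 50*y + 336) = y/(y + 7)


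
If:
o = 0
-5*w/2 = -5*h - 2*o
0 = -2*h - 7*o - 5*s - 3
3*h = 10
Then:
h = 10/3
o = 0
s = -29/15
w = 20/3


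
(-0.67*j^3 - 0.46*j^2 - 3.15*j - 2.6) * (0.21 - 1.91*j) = 1.2797*j^4 + 0.7379*j^3 + 5.9199*j^2 + 4.3045*j - 0.546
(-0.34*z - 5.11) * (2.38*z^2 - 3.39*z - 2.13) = -0.8092*z^3 - 11.0092*z^2 + 18.0471*z + 10.8843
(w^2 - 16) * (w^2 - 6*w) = w^4 - 6*w^3 - 16*w^2 + 96*w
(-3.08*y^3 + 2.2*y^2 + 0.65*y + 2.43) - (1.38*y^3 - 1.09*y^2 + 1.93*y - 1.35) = -4.46*y^3 + 3.29*y^2 - 1.28*y + 3.78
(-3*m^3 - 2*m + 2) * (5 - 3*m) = 9*m^4 - 15*m^3 + 6*m^2 - 16*m + 10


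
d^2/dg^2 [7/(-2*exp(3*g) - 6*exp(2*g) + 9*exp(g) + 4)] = 21*(-6*(2*exp(2*g) + 4*exp(g) - 3)^2*exp(g) + (6*exp(2*g) + 8*exp(g) - 3)*(2*exp(3*g) + 6*exp(2*g) - 9*exp(g) - 4))*exp(g)/(2*exp(3*g) + 6*exp(2*g) - 9*exp(g) - 4)^3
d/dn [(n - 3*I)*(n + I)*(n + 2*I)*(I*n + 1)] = 4*I*n^3 + 3*n^2 + 14*I*n + 1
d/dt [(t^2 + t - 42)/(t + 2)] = (t^2 + 4*t + 44)/(t^2 + 4*t + 4)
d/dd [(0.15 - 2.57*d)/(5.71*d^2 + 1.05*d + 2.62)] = (14.6747*d^2 - 1.713*d - 6.8909)/(32.6041*d^4 + 11.991*d^3 + 31.0229*d^2 + 5.502*d + 6.8644)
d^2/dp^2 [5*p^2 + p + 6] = 10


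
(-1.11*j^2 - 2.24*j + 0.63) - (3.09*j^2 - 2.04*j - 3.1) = -4.2*j^2 - 0.2*j + 3.73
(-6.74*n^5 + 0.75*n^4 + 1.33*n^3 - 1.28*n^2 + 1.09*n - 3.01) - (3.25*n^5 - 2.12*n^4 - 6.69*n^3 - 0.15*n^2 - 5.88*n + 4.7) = -9.99*n^5 + 2.87*n^4 + 8.02*n^3 - 1.13*n^2 + 6.97*n - 7.71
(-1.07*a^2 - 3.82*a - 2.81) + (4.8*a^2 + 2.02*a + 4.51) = 3.73*a^2 - 1.8*a + 1.7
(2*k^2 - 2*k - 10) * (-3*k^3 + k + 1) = -6*k^5 + 6*k^4 + 32*k^3 - 12*k - 10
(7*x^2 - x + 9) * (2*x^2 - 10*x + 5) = 14*x^4 - 72*x^3 + 63*x^2 - 95*x + 45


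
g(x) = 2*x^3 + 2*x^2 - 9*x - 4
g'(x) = 6*x^2 + 4*x - 9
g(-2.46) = 0.47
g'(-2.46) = 17.47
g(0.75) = -8.78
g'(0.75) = -2.62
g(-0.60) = 1.69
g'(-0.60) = -9.24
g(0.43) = -7.34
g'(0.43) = -6.17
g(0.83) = -8.95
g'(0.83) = -1.55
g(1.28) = -8.05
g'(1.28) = 5.95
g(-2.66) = -3.55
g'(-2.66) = 22.81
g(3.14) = 49.38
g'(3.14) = 62.72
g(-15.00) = -6169.00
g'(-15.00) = 1281.00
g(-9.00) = -1219.00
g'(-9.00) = 441.00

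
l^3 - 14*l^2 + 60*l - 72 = (l - 6)^2*(l - 2)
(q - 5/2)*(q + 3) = q^2 + q/2 - 15/2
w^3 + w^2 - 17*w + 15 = (w - 3)*(w - 1)*(w + 5)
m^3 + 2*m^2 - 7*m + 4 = (m - 1)^2*(m + 4)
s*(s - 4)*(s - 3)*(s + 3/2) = s^4 - 11*s^3/2 + 3*s^2/2 + 18*s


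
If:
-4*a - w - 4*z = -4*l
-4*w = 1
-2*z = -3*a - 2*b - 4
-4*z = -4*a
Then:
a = z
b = -z/2 - 2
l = 2*z - 1/16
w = -1/4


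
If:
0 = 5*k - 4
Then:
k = 4/5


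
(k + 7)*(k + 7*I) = k^2 + 7*k + 7*I*k + 49*I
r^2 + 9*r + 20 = (r + 4)*(r + 5)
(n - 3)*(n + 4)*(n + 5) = n^3 + 6*n^2 - 7*n - 60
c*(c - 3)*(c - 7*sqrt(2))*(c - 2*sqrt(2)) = c^4 - 9*sqrt(2)*c^3 - 3*c^3 + 28*c^2 + 27*sqrt(2)*c^2 - 84*c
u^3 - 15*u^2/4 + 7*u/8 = u*(u - 7/2)*(u - 1/4)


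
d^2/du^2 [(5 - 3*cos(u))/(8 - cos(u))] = 19*(sin(u)^2 - 8*cos(u) + 1)/(cos(u) - 8)^3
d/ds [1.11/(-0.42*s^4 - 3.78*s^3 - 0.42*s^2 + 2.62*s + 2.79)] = (1.8648*s^3 + 12.5874*s^2 + 0.9324*s - 2.9082)/(0.42*s^4 + 3.78*s^3 + 0.42*s^2 - 2.62*s - 2.79)^2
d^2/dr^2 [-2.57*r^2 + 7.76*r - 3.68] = -5.14000000000000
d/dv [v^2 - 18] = 2*v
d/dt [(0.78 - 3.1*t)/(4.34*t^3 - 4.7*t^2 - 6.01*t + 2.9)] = (26.908*t^3 - 24.7256*t^2 + 7.332*t - 4.3022)/(18.8356*t^6 - 40.796*t^5 - 30.0768*t^4 + 81.666*t^3 + 8.8601*t^2 - 34.858*t + 8.41)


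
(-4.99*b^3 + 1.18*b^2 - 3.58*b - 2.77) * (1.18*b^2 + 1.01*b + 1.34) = -5.8882*b^5 - 3.6475*b^4 - 9.7192*b^3 - 5.3032*b^2 - 7.5949*b - 3.7118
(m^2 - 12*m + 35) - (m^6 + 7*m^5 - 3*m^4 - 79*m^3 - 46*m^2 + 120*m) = -m^6 - 7*m^5 + 3*m^4 + 79*m^3 + 47*m^2 - 132*m + 35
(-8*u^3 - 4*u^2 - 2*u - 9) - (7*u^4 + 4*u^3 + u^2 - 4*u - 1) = -7*u^4 - 12*u^3 - 5*u^2 + 2*u - 8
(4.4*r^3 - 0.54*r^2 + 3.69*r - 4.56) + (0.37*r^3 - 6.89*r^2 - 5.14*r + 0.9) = 4.77*r^3 - 7.43*r^2 - 1.45*r - 3.66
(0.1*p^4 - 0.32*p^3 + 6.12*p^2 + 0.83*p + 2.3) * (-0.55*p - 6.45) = -0.055*p^5 - 0.469*p^4 - 1.302*p^3 - 39.9305*p^2 - 6.6185*p - 14.835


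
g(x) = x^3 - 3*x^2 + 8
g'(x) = 3*x^2 - 6*x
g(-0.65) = 6.46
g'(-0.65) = 5.17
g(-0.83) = 5.36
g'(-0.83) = 7.05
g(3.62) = 16.12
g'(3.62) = 17.59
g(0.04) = 8.00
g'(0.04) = -0.24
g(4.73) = 46.71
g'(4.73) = 38.74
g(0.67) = 6.95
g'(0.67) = -2.67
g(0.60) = 7.14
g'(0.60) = -2.52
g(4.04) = 24.97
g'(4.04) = 24.72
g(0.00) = 8.00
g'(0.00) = 0.00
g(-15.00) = -4042.00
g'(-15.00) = 765.00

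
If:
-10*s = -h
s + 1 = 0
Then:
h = -10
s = -1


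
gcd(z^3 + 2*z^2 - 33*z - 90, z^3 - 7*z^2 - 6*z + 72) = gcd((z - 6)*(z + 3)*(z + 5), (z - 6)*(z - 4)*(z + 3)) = z^2 - 3*z - 18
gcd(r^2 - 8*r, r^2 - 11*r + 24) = r - 8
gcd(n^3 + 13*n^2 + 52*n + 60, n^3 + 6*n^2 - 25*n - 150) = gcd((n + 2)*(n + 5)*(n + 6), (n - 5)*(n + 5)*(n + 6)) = n^2 + 11*n + 30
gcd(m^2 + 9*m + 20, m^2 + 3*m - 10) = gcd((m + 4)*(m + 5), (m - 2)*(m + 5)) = m + 5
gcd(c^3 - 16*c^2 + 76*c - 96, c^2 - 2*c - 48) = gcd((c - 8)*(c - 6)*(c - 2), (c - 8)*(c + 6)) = c - 8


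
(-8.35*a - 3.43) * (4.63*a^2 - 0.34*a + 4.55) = -38.6605*a^3 - 13.0419*a^2 - 36.8263*a - 15.6065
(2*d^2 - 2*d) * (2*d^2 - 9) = 4*d^4 - 4*d^3 - 18*d^2 + 18*d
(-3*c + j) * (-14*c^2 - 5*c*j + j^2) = 42*c^3 + c^2*j - 8*c*j^2 + j^3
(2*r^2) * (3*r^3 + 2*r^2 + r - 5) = 6*r^5 + 4*r^4 + 2*r^3 - 10*r^2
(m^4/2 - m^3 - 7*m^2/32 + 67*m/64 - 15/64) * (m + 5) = m^5/2 + 3*m^4/2 - 167*m^3/32 - 3*m^2/64 + 5*m - 75/64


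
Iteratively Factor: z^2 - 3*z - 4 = (z + 1)*(z - 4)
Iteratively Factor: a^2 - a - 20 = (a + 4)*(a - 5)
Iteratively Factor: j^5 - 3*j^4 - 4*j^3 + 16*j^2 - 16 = (j - 2)*(j^4 - j^3 - 6*j^2 + 4*j + 8) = (j - 2)^2*(j^3 + j^2 - 4*j - 4) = (j - 2)^3*(j^2 + 3*j + 2) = (j - 2)^3*(j + 2)*(j + 1)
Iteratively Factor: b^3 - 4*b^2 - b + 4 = (b - 1)*(b^2 - 3*b - 4) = (b - 4)*(b - 1)*(b + 1)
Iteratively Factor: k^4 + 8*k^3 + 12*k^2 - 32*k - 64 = (k + 4)*(k^3 + 4*k^2 - 4*k - 16) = (k + 2)*(k + 4)*(k^2 + 2*k - 8) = (k - 2)*(k + 2)*(k + 4)*(k + 4)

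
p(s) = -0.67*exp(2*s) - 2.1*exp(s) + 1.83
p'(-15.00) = 0.00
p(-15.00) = 1.83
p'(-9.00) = 0.00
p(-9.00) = 1.83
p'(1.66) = -48.11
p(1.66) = -27.75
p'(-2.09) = -0.28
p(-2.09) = 1.56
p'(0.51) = -7.21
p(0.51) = -3.53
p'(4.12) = -5207.26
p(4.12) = -2666.44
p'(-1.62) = -0.47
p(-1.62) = 1.39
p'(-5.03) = -0.01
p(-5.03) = 1.82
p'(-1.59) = -0.48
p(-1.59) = 1.37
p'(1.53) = -38.28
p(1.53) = -22.16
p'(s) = -1.34*exp(2*s) - 2.1*exp(s)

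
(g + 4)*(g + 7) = g^2 + 11*g + 28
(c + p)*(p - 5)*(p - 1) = c*p^2 - 6*c*p + 5*c + p^3 - 6*p^2 + 5*p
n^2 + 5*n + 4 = (n + 1)*(n + 4)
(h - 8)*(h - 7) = h^2 - 15*h + 56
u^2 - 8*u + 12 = (u - 6)*(u - 2)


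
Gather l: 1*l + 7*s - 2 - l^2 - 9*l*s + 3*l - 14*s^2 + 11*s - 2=-l^2 + l*(4 - 9*s) - 14*s^2 + 18*s - 4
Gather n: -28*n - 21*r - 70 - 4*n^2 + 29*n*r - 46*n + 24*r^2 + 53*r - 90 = -4*n^2 + n*(29*r - 74) + 24*r^2 + 32*r - 160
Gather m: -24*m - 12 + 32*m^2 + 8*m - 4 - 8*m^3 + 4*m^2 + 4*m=-8*m^3 + 36*m^2 - 12*m - 16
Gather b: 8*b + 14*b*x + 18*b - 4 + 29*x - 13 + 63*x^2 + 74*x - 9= b*(14*x + 26) + 63*x^2 + 103*x - 26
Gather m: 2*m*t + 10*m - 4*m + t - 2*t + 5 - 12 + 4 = m*(2*t + 6) - t - 3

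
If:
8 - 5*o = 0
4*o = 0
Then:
No Solution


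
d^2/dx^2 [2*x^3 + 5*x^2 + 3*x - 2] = 12*x + 10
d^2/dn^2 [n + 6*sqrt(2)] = 0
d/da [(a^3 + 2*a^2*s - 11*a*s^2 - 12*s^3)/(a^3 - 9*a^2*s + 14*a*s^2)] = s*(-11*a^4 + 50*a^3*s - 35*a^2*s^2 - 216*a*s^3 + 168*s^4)/(a^2*(a^4 - 18*a^3*s + 109*a^2*s^2 - 252*a*s^3 + 196*s^4))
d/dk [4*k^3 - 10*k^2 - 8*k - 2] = 12*k^2 - 20*k - 8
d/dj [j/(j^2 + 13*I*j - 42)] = (-j^2 - 42)/(j^4 + 26*I*j^3 - 253*j^2 - 1092*I*j + 1764)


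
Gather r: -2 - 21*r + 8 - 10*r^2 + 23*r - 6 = -10*r^2 + 2*r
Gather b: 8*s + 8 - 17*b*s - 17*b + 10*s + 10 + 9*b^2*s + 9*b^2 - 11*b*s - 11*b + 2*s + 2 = b^2*(9*s + 9) + b*(-28*s - 28) + 20*s + 20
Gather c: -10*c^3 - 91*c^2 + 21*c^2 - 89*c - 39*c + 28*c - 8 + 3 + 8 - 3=-10*c^3 - 70*c^2 - 100*c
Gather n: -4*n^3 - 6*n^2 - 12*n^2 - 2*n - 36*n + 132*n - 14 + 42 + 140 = -4*n^3 - 18*n^2 + 94*n + 168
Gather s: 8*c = 8*c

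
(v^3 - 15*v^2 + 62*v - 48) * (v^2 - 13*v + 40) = v^5 - 28*v^4 + 297*v^3 - 1454*v^2 + 3104*v - 1920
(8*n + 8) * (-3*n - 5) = -24*n^2 - 64*n - 40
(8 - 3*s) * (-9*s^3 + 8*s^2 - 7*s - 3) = 27*s^4 - 96*s^3 + 85*s^2 - 47*s - 24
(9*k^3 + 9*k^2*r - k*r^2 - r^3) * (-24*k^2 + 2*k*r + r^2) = -216*k^5 - 198*k^4*r + 51*k^3*r^2 + 31*k^2*r^3 - 3*k*r^4 - r^5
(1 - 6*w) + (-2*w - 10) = -8*w - 9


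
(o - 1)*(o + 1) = o^2 - 1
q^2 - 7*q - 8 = (q - 8)*(q + 1)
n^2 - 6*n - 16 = (n - 8)*(n + 2)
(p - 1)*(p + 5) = p^2 + 4*p - 5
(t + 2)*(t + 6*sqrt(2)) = t^2 + 2*t + 6*sqrt(2)*t + 12*sqrt(2)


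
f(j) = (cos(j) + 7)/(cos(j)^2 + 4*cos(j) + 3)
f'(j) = (2*sin(j)*cos(j) + 4*sin(j))*(cos(j) + 7)/(cos(j)^2 + 4*cos(j) + 3)^2 - sin(j)/(cos(j)^2 + 4*cos(j) + 3) = (cos(j)^2 + 14*cos(j) + 25)*sin(j)/(cos(j)^2 + 4*cos(j) + 3)^2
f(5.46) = 1.24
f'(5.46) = -0.67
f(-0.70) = 1.17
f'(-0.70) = -0.53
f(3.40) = 89.37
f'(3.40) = -695.31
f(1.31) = 1.77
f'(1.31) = 1.65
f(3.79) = 13.87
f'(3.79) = -43.74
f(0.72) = 1.18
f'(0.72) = 0.55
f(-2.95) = 162.96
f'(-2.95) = -1706.15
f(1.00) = 1.38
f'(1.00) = 0.93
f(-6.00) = 1.03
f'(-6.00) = 0.18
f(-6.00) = 1.03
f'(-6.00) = 0.18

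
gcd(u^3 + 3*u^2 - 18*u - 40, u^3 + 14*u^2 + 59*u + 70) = u^2 + 7*u + 10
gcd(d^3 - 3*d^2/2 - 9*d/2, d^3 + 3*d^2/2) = d^2 + 3*d/2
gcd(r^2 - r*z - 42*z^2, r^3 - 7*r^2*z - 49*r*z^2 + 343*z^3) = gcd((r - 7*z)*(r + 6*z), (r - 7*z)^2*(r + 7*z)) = -r + 7*z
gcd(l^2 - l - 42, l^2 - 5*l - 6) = 1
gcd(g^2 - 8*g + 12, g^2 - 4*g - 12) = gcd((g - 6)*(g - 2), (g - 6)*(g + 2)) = g - 6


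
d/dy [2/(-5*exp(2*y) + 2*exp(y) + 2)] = (20*exp(y) - 4)*exp(y)/(-5*exp(2*y) + 2*exp(y) + 2)^2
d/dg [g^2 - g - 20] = 2*g - 1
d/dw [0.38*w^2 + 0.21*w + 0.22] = 0.76*w + 0.21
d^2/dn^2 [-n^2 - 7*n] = -2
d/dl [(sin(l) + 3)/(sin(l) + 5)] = 2*cos(l)/(sin(l) + 5)^2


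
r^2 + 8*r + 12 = (r + 2)*(r + 6)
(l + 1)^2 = l^2 + 2*l + 1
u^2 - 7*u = u*(u - 7)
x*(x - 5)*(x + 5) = x^3 - 25*x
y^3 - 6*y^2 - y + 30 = (y - 5)*(y - 3)*(y + 2)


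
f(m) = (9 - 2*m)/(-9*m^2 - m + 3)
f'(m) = (9 - 2*m)*(18*m + 1)/(-9*m^2 - m + 3)^2 - 2/(-9*m^2 - m + 3)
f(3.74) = -0.01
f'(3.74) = 0.02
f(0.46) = 12.71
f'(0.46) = 182.46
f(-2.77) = -0.23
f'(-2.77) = -0.15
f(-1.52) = -0.74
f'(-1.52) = -1.08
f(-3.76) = -0.14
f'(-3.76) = -0.06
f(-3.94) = -0.13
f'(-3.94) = -0.05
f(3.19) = -0.03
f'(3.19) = 0.04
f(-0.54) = 11.01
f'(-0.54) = -107.03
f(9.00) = 0.01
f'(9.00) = 0.00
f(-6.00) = -0.07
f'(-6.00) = -0.02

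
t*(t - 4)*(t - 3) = t^3 - 7*t^2 + 12*t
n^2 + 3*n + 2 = (n + 1)*(n + 2)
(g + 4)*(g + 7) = g^2 + 11*g + 28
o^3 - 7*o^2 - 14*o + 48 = (o - 8)*(o - 2)*(o + 3)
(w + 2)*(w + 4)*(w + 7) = w^3 + 13*w^2 + 50*w + 56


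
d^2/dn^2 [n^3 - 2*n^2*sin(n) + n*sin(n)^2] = 2*n^2*sin(n) - 8*n*cos(n) + 2*n*cos(2*n) + 6*n - 4*sin(n) + 2*sin(2*n)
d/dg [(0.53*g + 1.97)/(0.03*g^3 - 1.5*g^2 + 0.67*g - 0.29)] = (-0.0318*g^3 + 0.6177*g^2 + 5.91*g - 1.4736)/(0.0009*g^6 - 0.09*g^5 + 2.2902*g^4 - 2.0274*g^3 + 1.3189*g^2 - 0.3886*g + 0.0841)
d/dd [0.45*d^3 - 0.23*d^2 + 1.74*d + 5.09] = 1.35*d^2 - 0.46*d + 1.74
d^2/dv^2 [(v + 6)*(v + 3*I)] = 2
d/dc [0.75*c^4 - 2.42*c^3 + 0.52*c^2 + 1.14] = c*(3.0*c^2 - 7.26*c + 1.04)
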